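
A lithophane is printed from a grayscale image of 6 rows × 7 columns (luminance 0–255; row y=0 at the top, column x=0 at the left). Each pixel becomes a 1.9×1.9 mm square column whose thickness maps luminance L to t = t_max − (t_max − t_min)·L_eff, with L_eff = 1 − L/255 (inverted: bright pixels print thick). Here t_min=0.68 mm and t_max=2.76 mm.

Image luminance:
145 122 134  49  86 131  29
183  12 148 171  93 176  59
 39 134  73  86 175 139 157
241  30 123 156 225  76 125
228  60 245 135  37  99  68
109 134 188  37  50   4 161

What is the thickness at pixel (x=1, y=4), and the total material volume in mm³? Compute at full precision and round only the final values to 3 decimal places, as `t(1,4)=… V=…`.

t(1,4)=1.169 V=246.564

span = t_max - t_min = 2.76 - 0.68 = 2.080
L(1,4) = 60, L_eff = 1 - 60/255 = 0.764706 (inverted)
t(1,4) = 2.76 - 2.080·0.764706 = 1.169
Σt over all 6·7 pixels = 145138/2125 ≈ 68.3002353
V = pitch²·Σt = 1.9²·145138/2125 = 246.564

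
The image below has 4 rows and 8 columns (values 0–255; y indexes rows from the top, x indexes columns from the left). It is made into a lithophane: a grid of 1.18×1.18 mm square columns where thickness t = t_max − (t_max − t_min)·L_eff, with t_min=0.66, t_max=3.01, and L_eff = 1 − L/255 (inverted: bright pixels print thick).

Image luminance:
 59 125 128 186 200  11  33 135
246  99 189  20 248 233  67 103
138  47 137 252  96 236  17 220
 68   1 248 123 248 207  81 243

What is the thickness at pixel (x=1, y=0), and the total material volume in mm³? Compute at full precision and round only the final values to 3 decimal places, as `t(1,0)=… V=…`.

t(1,0)=1.812 V=86.433

span = t_max - t_min = 3.01 - 0.66 = 2.350
L(1,0) = 125, L_eff = 1 - 125/255 = 0.509804 (inverted)
t(1,0) = 3.01 - 2.350·0.509804 = 1.812
Σt over all 4·8 pixels = 15829/255 ≈ 62.0745098
V = pitch²·Σt = 1.18²·15829/255 = 86.433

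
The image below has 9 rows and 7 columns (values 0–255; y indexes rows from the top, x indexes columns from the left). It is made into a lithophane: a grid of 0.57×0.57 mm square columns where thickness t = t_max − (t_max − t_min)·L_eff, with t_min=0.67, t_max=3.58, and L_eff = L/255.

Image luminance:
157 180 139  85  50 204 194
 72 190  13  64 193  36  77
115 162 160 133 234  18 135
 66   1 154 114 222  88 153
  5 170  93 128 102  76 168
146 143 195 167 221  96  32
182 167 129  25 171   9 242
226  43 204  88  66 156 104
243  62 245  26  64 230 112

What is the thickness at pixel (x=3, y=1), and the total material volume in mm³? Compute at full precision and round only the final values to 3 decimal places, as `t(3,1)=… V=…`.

t(3,1)=2.850 V=43.820

span = t_max - t_min = 3.58 - 0.67 = 2.910
L(3,1) = 64, L_eff = 64/255 = 0.250980
t(3,1) = 3.58 - 2.910·0.250980 = 2.850
Σt over all 9·7 pixels = 45857/340 ≈ 134.8735294
V = pitch²·Σt = 0.57²·45857/340 = 43.820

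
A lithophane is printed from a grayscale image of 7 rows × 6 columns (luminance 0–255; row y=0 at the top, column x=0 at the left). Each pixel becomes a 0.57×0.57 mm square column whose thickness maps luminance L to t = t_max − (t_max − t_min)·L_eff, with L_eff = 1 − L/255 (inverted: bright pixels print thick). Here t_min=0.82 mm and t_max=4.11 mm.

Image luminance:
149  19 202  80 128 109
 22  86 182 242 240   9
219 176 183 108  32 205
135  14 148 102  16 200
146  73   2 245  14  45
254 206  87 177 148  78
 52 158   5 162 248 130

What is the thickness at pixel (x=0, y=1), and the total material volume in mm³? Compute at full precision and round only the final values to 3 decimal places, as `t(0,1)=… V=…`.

t(0,1)=1.104 V=33.138

span = t_max - t_min = 4.11 - 0.82 = 3.290
L(0,1) = 22, L_eff = 1 - 22/255 = 0.913725 (inverted)
t(0,1) = 4.11 - 3.290·0.913725 = 1.104
Σt over all 7·6 pixels = 38248/375 ≈ 101.9946667
V = pitch²·Σt = 0.57²·38248/375 = 33.138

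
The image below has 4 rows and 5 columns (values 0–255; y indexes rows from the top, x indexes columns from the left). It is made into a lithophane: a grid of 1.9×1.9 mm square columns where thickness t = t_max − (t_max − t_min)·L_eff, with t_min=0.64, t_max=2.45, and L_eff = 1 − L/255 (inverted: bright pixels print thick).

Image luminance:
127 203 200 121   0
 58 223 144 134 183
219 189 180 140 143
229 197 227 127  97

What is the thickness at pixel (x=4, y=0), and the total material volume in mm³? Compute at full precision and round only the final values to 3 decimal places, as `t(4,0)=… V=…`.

t(4,0)=0.640 V=126.693

span = t_max - t_min = 2.45 - 0.64 = 1.810
L(4,0) = 0, L_eff = 1 - 0/255 = 1.000000 (inverted)
t(4,0) = 2.45 - 1.810·1.000000 = 0.640
Σt over all 4·5 pixels = 298307/8500 ≈ 35.0949412
V = pitch²·Σt = 1.9²·298307/8500 = 126.693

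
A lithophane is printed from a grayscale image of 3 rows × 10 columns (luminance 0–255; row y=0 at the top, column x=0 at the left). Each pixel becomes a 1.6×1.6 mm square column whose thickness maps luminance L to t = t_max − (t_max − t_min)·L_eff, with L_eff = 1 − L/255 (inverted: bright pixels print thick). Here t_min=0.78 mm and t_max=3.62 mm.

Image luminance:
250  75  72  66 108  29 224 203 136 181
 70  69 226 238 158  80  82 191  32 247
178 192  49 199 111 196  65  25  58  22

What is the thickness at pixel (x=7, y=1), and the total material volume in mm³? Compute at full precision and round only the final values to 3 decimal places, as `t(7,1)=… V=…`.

span = t_max - t_min = 3.62 - 0.78 = 2.840
L(7,1) = 191, L_eff = 1 - 191/255 = 0.250980 (inverted)
t(7,1) = 3.62 - 2.840·0.250980 = 2.907
Σt over all 3·10 pixels = 421247/6375 ≈ 66.0779608
V = pitch²·Σt = 1.6²·421247/6375 = 169.160

t(7,1)=2.907 V=169.160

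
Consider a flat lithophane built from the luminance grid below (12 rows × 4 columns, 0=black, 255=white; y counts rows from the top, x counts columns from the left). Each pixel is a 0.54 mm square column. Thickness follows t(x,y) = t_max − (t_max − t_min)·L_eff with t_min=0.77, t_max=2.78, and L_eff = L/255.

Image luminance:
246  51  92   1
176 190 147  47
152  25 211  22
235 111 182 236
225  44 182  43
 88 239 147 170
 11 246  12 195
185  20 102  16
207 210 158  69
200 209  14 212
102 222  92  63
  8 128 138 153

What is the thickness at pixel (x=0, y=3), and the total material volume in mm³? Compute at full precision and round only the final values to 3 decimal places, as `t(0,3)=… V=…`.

t(0,3)=0.928 V=24.582

span = t_max - t_min = 2.78 - 0.77 = 2.010
L(0,3) = 235, L_eff = 235/255 = 0.921569
t(0,3) = 2.78 - 2.010·0.921569 = 0.928
Σt over all 12·4 pixels = 358281/4250 ≈ 84.3014118
V = pitch²·Σt = 0.54²·358281/4250 = 24.582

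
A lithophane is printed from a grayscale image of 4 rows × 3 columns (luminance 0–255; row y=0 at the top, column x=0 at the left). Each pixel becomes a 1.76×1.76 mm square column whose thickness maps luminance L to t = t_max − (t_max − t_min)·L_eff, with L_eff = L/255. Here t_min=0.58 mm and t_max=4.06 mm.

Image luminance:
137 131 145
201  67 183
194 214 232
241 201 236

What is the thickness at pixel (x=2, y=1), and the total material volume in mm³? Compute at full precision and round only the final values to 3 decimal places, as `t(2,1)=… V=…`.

t(2,1)=1.563 V=58.675

span = t_max - t_min = 4.06 - 0.58 = 3.480
L(2,1) = 183, L_eff = 183/255 = 0.717647
t(2,1) = 4.06 - 3.480·0.717647 = 1.563
Σt over all 4·3 pixels = 40252/2125 ≈ 18.9421176
V = pitch²·Σt = 1.76²·40252/2125 = 58.675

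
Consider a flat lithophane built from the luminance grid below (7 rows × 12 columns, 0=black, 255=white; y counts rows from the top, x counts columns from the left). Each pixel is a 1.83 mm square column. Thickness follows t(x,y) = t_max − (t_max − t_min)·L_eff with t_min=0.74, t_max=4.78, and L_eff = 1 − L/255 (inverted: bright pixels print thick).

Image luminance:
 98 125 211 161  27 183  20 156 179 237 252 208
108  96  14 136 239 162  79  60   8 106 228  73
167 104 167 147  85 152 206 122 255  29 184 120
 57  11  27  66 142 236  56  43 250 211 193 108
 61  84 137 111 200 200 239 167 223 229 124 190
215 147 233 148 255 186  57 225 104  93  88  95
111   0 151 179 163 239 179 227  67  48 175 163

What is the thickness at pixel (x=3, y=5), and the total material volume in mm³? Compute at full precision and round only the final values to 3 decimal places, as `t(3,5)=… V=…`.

span = t_max - t_min = 4.78 - 0.74 = 4.040
L(3,5) = 148, L_eff = 1 - 148/255 = 0.419608 (inverted)
t(3,5) = 4.78 - 4.040·0.419608 = 3.085
Σt over all 7·12 pixels = 529929/2125 ≈ 249.3783529
V = pitch²·Σt = 1.83²·529929/2125 = 835.143

t(3,5)=3.085 V=835.143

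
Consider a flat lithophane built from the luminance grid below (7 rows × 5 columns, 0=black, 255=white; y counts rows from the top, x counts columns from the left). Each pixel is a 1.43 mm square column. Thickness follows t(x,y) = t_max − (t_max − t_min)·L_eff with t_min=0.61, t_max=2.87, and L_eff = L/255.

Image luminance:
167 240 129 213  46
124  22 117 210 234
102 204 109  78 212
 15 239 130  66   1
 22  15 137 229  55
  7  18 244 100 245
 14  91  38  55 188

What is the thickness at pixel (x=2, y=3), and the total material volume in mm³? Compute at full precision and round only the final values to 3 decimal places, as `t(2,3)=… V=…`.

t(2,3)=1.718 V=130.814

span = t_max - t_min = 2.87 - 0.61 = 2.260
L(2,3) = 130, L_eff = 130/255 = 0.509804
t(2,3) = 2.87 - 2.260·0.509804 = 1.718
Σt over all 7·5 pixels = 543753/8500 ≈ 63.9709412
V = pitch²·Σt = 1.43²·543753/8500 = 130.814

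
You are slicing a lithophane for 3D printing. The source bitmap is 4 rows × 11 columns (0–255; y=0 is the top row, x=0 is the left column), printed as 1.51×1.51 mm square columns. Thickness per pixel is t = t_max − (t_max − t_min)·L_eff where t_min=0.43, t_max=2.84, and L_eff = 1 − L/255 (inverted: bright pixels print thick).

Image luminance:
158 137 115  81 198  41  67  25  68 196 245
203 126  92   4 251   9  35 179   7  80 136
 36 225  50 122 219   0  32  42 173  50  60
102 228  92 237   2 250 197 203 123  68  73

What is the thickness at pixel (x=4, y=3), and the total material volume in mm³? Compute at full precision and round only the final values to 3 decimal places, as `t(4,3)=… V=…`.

t(4,3)=0.449 V=151.683

span = t_max - t_min = 2.84 - 0.43 = 2.410
L(4,3) = 2, L_eff = 1 - 2/255 = 0.992157 (inverted)
t(4,3) = 2.84 - 2.410·0.992157 = 0.449
Σt over all 4·11 pixels = 565459/8500 ≈ 66.5245882
V = pitch²·Σt = 1.51²·565459/8500 = 151.683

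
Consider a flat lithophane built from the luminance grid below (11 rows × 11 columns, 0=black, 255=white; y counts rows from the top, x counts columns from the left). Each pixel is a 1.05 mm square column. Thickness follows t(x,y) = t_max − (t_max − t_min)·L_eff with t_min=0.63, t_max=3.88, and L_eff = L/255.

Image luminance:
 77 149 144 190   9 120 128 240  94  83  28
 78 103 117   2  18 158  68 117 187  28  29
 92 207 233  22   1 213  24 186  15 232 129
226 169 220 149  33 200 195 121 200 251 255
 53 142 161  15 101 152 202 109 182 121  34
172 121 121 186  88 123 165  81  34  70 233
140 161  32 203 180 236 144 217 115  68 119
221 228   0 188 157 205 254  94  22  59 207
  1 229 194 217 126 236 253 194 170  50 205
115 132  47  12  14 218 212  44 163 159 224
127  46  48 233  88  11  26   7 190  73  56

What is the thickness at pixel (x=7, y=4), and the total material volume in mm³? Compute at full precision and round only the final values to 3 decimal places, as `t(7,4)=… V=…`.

span = t_max - t_min = 3.88 - 0.63 = 3.250
L(7,4) = 109, L_eff = 109/255 = 0.427451
t(7,4) = 3.88 - 3.250·0.427451 = 2.491
Σt over all 11·11 pixels = 115159/425 ≈ 270.9623529
V = pitch²·Σt = 1.05²·115159/425 = 298.736

t(7,4)=2.491 V=298.736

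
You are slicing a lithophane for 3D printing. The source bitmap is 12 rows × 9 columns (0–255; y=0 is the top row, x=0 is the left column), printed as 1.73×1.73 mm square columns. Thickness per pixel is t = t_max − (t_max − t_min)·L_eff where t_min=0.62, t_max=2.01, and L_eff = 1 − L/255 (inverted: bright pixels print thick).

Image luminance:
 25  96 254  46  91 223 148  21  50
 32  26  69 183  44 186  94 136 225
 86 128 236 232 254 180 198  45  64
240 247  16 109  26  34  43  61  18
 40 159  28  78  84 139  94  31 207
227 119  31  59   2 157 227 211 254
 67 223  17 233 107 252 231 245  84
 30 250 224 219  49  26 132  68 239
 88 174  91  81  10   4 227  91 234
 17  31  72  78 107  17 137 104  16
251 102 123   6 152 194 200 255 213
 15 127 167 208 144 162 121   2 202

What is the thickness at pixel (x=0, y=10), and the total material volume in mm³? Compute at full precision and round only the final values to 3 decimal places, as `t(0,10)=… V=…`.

span = t_max - t_min = 2.01 - 0.62 = 1.390
L(0,10) = 251, L_eff = 1 - 251/255 = 0.015686 (inverted)
t(0,10) = 2.01 - 1.390·0.015686 = 1.988
Σt over all 12·9 pixels = 886682/6375 ≈ 139.0873725
V = pitch²·Σt = 1.73²·886682/6375 = 416.275

t(0,10)=1.988 V=416.275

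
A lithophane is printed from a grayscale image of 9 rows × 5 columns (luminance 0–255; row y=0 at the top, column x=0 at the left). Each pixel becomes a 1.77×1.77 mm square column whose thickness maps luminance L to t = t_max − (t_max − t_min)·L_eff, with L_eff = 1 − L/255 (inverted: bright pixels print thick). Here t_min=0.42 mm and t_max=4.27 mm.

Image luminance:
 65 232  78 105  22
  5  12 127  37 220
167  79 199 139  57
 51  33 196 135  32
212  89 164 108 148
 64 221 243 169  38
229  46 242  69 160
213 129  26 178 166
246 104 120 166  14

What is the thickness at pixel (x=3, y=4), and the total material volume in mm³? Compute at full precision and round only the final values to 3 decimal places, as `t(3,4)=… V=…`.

t(3,4)=2.051 V=321.967

span = t_max - t_min = 4.27 - 0.42 = 3.850
L(3,4) = 108, L_eff = 1 - 108/255 = 0.576471 (inverted)
t(3,4) = 4.27 - 3.850·0.576471 = 2.051
Σt over all 9·5 pixels = 20965/204 ≈ 102.7696078
V = pitch²·Σt = 1.77²·20965/204 = 321.967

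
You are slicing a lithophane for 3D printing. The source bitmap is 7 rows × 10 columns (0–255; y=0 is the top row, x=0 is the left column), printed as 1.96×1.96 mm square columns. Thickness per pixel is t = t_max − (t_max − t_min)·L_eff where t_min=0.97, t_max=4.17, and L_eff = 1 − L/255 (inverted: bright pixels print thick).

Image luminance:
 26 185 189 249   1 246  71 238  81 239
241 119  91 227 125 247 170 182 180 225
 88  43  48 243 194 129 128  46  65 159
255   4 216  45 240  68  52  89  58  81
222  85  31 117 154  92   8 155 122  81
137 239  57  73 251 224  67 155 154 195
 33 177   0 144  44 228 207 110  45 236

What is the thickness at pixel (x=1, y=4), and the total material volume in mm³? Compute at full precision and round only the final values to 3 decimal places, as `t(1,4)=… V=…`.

t(1,4)=2.037 V=715.256

span = t_max - t_min = 4.17 - 0.97 = 3.200
L(1,4) = 85, L_eff = 1 - 85/255 = 0.666667 (inverted)
t(1,4) = 4.17 - 3.200·0.666667 = 2.037
Σt over all 7·10 pixels = 158259/850 ≈ 186.1870588
V = pitch²·Σt = 1.96²·158259/850 = 715.256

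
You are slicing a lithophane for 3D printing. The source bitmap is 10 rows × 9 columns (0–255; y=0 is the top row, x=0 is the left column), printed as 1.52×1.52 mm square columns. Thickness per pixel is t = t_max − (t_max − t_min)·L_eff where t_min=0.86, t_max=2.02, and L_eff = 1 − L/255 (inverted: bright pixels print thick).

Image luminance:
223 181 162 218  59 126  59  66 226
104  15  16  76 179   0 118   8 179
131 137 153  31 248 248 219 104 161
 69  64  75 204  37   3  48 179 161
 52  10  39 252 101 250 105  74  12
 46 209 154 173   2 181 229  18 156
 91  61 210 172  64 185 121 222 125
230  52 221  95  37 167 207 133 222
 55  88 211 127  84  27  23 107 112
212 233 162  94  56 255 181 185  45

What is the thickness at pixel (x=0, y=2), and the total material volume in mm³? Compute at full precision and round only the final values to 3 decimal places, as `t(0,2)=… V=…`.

t(0,2)=1.456 V=296.769

span = t_max - t_min = 2.02 - 0.86 = 1.160
L(0,2) = 131, L_eff = 1 - 131/255 = 0.486275 (inverted)
t(0,2) = 2.02 - 1.160·0.486275 = 1.456
Σt over all 10·9 pixels = 818863/6375 ≈ 128.4490980
V = pitch²·Σt = 1.52²·818863/6375 = 296.769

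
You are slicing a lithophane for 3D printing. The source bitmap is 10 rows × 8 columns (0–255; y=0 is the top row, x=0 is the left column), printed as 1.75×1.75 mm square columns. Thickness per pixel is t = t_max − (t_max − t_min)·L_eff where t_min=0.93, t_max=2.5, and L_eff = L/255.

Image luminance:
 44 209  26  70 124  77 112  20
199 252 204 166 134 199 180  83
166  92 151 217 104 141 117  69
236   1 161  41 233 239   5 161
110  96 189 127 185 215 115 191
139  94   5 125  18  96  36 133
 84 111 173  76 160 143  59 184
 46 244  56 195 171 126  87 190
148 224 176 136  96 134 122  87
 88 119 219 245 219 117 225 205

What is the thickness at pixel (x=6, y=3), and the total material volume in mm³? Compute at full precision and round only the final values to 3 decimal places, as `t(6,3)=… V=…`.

t(6,3)=2.469 V=409.390

span = t_max - t_min = 2.5 - 0.93 = 1.570
L(6,3) = 5, L_eff = 5/255 = 0.019608
t(6,3) = 2.5 - 1.570·0.019608 = 2.469
Σt over all 10·8 pixels = 852199/6375 ≈ 133.6782745
V = pitch²·Σt = 1.75²·852199/6375 = 409.390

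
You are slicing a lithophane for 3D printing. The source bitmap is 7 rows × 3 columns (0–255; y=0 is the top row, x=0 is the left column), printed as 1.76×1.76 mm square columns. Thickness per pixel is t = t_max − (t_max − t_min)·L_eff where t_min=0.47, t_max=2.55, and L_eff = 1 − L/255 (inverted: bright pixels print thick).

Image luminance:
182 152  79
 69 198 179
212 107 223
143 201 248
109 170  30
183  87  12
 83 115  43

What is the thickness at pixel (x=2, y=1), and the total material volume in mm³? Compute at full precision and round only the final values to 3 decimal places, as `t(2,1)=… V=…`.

t(2,1)=1.930 V=101.952

span = t_max - t_min = 2.55 - 0.47 = 2.080
L(2,1) = 179, L_eff = 1 - 179/255 = 0.298039 (inverted)
t(2,1) = 2.55 - 2.080·0.298039 = 1.930
Σt over all 7·3 pixels = 167857/5100 ≈ 32.9131373
V = pitch²·Σt = 1.76²·167857/5100 = 101.952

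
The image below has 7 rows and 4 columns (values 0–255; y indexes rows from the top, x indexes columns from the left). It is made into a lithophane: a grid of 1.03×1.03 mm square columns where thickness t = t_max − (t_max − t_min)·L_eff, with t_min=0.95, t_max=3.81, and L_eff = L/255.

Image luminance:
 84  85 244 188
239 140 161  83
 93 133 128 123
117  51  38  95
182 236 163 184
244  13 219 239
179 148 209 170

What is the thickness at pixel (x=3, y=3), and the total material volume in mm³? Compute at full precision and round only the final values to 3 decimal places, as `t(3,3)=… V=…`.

span = t_max - t_min = 3.81 - 0.95 = 2.860
L(3,3) = 95, L_eff = 95/255 = 0.372549
t(3,3) = 3.81 - 2.860·0.372549 = 2.745
Σt over all 7·4 pixels = 126881/2125 ≈ 59.7087059
V = pitch²·Σt = 1.03²·126881/2125 = 63.345

t(3,3)=2.745 V=63.345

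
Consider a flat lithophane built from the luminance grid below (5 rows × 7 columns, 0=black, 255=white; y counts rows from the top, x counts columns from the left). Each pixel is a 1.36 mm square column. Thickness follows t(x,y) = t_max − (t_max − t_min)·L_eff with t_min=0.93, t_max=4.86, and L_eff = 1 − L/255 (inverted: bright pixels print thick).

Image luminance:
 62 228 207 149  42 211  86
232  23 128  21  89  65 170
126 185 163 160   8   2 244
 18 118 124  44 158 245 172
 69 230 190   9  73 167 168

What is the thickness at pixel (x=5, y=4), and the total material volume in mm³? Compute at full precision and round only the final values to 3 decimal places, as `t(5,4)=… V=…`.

span = t_max - t_min = 4.86 - 0.93 = 3.930
L(5,4) = 167, L_eff = 1 - 167/255 = 0.345098 (inverted)
t(5,4) = 4.86 - 3.930·0.345098 = 3.504
Σt over all 5·7 pixels = 100.146
V = pitch²·Σt = 1.36²·100.146 = 185.230

t(5,4)=3.504 V=185.230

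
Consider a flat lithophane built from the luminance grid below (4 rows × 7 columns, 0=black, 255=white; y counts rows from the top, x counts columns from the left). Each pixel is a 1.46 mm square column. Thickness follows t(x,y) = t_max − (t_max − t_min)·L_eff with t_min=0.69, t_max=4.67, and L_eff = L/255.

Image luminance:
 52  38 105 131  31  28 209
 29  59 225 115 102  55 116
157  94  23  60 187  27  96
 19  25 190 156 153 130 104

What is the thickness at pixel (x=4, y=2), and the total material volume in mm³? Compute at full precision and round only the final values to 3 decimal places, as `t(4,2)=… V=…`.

span = t_max - t_min = 4.67 - 0.69 = 3.980
L(4,2) = 187, L_eff = 187/255 = 0.733333
t(4,2) = 4.67 - 3.980·0.733333 = 1.751
Σt over all 4·7 pixels = 563353/6375 ≈ 88.3690980
V = pitch²·Σt = 1.46²·563353/6375 = 188.368

t(4,2)=1.751 V=188.368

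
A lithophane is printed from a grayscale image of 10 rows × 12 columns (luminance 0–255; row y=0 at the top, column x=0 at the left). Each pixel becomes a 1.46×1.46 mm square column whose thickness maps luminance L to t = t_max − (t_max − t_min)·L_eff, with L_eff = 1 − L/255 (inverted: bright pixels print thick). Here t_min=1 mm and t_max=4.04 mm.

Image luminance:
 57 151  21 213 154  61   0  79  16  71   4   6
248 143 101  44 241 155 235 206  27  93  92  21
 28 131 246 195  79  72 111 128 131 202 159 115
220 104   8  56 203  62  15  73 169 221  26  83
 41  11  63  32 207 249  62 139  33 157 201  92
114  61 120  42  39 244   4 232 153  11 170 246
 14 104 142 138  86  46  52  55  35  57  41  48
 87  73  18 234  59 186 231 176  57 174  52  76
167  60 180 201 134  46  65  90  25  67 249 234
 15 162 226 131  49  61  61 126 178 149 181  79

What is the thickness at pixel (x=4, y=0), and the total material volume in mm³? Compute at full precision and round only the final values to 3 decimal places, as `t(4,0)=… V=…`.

span = t_max - t_min = 4.04 - 1 = 3.040
L(4,0) = 154, L_eff = 1 - 154/255 = 0.396078 (inverted)
t(4,0) = 4.04 - 3.040·0.396078 = 2.836
Σt over all 10·12 pixels = 588792/2125 ≈ 277.0785882
V = pitch²·Σt = 1.46²·588792/2125 = 590.621

t(4,0)=2.836 V=590.621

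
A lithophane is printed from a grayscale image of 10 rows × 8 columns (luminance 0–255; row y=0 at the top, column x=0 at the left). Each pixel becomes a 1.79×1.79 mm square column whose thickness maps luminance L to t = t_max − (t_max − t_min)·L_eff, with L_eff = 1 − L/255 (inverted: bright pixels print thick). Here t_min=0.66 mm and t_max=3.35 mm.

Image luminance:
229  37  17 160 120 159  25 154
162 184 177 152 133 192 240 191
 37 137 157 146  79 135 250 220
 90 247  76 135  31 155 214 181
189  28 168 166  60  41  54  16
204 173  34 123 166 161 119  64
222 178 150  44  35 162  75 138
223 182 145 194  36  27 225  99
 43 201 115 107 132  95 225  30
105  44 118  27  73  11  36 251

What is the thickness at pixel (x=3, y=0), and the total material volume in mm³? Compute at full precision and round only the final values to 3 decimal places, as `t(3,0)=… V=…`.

span = t_max - t_min = 3.35 - 0.66 = 2.690
L(3,0) = 160, L_eff = 1 - 160/255 = 0.372549 (inverted)
t(3,0) = 3.35 - 2.690·0.372549 = 2.348
Σt over all 10·8 pixels = 1018246/6375 ≈ 159.7248627
V = pitch²·Σt = 1.79²·1018246/6375 = 511.774

t(3,0)=2.348 V=511.774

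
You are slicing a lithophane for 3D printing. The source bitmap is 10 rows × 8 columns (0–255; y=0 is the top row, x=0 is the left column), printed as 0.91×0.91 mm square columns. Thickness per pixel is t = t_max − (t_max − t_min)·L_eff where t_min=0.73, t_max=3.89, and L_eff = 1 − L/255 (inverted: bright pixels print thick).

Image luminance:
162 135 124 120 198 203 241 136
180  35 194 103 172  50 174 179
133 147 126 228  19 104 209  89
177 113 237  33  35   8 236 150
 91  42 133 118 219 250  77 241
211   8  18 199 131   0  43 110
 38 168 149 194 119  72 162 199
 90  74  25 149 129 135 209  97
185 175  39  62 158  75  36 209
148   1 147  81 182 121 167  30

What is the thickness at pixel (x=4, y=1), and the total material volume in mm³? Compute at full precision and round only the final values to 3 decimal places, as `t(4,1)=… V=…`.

span = t_max - t_min = 3.89 - 0.73 = 3.160
L(4,1) = 172, L_eff = 1 - 172/255 = 0.325490 (inverted)
t(4,1) = 3.89 - 3.160·0.325490 = 2.861
Σt over all 10·8 pixels = 69142/375 ≈ 184.3786667
V = pitch²·Σt = 0.91²·69142/375 = 152.684

t(4,1)=2.861 V=152.684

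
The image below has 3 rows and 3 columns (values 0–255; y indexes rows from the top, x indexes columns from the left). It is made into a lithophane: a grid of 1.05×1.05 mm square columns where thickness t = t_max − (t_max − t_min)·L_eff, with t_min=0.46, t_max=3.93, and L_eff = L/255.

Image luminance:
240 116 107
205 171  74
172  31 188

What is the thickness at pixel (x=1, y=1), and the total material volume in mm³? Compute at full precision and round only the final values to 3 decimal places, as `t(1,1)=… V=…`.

t(1,1)=1.603 V=19.432

span = t_max - t_min = 3.93 - 0.46 = 3.470
L(1,1) = 171, L_eff = 171/255 = 0.670588
t(1,1) = 3.93 - 3.470·0.670588 = 1.603
Σt over all 3·3 pixels = 449447/25500 ≈ 17.6253725
V = pitch²·Σt = 1.05²·449447/25500 = 19.432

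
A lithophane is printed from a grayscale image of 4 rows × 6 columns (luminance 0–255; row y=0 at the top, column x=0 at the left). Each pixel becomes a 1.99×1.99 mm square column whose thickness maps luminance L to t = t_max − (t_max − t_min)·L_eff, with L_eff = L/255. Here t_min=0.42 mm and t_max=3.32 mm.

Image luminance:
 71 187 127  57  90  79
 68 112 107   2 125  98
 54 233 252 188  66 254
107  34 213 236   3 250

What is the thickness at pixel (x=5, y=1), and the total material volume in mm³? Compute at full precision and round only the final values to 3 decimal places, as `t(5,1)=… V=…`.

span = t_max - t_min = 3.32 - 0.42 = 2.900
L(5,1) = 98, L_eff = 98/255 = 0.384314
t(5,1) = 3.32 - 2.900·0.384314 = 2.205
Σt over all 4·6 pixels = 115807/2550 ≈ 45.4145098
V = pitch²·Σt = 1.99²·115807/2550 = 179.846

t(5,1)=2.205 V=179.846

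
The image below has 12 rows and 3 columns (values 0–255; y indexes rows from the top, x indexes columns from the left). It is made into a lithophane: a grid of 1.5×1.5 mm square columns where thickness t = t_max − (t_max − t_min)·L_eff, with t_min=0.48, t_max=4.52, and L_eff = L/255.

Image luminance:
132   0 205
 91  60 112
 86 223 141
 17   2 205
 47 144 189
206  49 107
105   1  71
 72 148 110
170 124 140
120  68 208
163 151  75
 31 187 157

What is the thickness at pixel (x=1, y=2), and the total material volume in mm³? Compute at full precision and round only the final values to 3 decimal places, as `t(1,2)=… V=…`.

span = t_max - t_min = 4.52 - 0.48 = 4.040
L(1,2) = 223, L_eff = 223/255 = 0.874510
t(1,2) = 4.52 - 4.040·0.874510 = 0.987
Σt over all 12·3 pixels = 621523/6375 ≈ 97.4938039
V = pitch²·Σt = 1.5²·621523/6375 = 219.361

t(1,2)=0.987 V=219.361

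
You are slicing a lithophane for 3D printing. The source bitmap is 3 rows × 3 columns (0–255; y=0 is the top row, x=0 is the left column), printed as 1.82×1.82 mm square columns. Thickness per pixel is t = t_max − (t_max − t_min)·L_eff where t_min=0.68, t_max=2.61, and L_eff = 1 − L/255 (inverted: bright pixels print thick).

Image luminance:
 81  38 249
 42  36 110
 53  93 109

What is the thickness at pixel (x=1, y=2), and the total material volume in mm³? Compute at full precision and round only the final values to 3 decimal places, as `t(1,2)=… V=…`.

span = t_max - t_min = 2.61 - 0.68 = 1.930
L(1,2) = 93, L_eff = 1 - 93/255 = 0.635294 (inverted)
t(1,2) = 2.61 - 1.930·0.635294 = 1.384
Σt over all 3·3 pixels = 312583/25500 ≈ 12.2581569
V = pitch²·Σt = 1.82²·312583/25500 = 40.604

t(1,2)=1.384 V=40.604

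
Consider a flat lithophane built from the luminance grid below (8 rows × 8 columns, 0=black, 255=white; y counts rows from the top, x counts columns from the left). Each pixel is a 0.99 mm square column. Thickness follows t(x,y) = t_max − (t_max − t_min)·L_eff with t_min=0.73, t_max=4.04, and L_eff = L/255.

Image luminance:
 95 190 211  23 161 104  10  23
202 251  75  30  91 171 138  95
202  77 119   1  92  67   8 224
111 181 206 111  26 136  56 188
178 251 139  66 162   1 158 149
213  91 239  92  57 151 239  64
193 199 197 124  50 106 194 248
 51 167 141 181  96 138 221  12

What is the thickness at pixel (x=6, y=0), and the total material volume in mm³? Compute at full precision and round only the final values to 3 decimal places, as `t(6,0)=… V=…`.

t(6,0)=3.910 V=148.547

span = t_max - t_min = 4.04 - 0.73 = 3.310
L(6,0) = 10, L_eff = 10/255 = 0.039216
t(6,0) = 4.04 - 3.310·0.039216 = 3.910
Σt over all 8·8 pixels = 3864847/25500 ≈ 151.5626275
V = pitch²·Σt = 0.99²·3864847/25500 = 148.547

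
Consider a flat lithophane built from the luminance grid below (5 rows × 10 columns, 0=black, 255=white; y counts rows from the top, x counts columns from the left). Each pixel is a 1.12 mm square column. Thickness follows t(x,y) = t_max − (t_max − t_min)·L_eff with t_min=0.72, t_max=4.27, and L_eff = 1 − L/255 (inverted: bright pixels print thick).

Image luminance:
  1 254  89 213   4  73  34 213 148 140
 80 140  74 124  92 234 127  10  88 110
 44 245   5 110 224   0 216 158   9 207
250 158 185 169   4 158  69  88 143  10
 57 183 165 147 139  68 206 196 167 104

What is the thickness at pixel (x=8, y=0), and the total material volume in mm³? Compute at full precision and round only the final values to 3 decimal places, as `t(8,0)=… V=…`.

span = t_max - t_min = 4.27 - 0.72 = 3.550
L(8,0) = 148, L_eff = 1 - 148/255 = 0.419608 (inverted)
t(8,0) = 4.27 - 3.550·0.419608 = 2.780
Σt over all 5·10 pixels = 51581/425 ≈ 121.3670588
V = pitch²·Σt = 1.12²·51581/425 = 152.243

t(8,0)=2.780 V=152.243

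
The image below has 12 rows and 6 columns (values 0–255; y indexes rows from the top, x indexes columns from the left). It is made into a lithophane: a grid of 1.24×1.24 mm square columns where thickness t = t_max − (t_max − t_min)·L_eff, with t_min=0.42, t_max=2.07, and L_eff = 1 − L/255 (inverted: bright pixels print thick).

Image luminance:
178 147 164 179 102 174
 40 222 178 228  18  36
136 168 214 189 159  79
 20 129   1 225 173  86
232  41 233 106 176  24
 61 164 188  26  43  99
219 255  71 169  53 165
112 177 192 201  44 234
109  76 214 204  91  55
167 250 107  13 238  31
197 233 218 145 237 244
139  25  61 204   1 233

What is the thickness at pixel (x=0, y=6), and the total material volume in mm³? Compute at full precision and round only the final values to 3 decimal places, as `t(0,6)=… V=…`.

span = t_max - t_min = 2.07 - 0.42 = 1.650
L(0,6) = 219, L_eff = 1 - 219/255 = 0.141176 (inverted)
t(0,6) = 2.07 - 1.650·0.141176 = 1.837
Σt over all 12·6 pixels = 3233/34 ≈ 95.0882353
V = pitch²·Σt = 1.24²·3233/34 = 146.208

t(0,6)=1.837 V=146.208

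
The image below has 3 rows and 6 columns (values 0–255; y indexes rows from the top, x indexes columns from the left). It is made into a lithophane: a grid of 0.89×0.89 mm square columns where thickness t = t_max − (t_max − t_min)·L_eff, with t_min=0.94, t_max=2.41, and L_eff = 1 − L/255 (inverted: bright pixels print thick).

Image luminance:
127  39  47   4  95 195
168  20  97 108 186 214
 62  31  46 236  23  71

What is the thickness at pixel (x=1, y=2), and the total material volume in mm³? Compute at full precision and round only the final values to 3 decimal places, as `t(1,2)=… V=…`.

span = t_max - t_min = 2.41 - 0.94 = 1.470
L(1,2) = 31, L_eff = 1 - 31/255 = 0.878431 (inverted)
t(1,2) = 2.41 - 1.470·0.878431 = 1.119
Σt over all 3·6 pixels = 230501/8500 ≈ 27.1177647
V = pitch²·Σt = 0.89²·230501/8500 = 21.480

t(1,2)=1.119 V=21.480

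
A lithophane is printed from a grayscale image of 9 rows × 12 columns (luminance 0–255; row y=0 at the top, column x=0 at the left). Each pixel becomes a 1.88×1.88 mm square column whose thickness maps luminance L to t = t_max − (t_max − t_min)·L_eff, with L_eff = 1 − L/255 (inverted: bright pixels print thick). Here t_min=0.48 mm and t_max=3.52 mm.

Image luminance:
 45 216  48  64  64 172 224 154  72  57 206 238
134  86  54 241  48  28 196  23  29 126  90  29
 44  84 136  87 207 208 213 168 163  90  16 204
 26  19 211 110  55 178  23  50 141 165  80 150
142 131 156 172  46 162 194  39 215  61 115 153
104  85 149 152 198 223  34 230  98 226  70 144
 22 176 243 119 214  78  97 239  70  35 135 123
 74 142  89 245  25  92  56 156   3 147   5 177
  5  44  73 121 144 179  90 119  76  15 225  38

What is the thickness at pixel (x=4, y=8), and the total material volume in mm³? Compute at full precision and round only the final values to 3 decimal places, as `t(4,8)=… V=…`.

t(4,8)=2.197 V=716.744

span = t_max - t_min = 3.52 - 0.48 = 3.040
L(4,8) = 144, L_eff = 1 - 144/255 = 0.435294 (inverted)
t(4,8) = 3.52 - 3.040·0.435294 = 2.197
Σt over all 9·12 pixels = 1292792/6375 ≈ 202.7909020
V = pitch²·Σt = 1.88²·1292792/6375 = 716.744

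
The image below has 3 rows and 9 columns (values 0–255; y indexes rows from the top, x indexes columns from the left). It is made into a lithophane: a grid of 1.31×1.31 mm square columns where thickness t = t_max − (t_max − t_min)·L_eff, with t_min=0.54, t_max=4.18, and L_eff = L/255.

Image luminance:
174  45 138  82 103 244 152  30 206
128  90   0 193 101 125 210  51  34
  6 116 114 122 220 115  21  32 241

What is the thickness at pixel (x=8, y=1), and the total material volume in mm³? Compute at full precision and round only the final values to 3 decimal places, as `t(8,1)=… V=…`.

span = t_max - t_min = 4.18 - 0.54 = 3.640
L(8,1) = 34, L_eff = 34/255 = 0.133333
t(8,1) = 4.18 - 3.640·0.133333 = 3.695
Σt over all 3·9 pixels = 292013/4250 ≈ 68.7089412
V = pitch²·Σt = 1.31²·292013/4250 = 117.911

t(8,1)=3.695 V=117.911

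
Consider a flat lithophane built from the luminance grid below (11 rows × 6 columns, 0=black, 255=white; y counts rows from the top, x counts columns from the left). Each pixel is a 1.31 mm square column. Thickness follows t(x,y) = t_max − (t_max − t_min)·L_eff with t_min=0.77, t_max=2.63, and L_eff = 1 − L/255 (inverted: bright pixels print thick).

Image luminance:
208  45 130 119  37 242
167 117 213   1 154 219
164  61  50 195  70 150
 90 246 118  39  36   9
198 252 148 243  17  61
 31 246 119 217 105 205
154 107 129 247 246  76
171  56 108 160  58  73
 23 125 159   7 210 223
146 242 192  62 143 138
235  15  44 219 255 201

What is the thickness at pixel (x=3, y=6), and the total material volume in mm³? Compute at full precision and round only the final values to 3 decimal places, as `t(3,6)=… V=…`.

span = t_max - t_min = 2.63 - 0.77 = 1.860
L(3,6) = 247, L_eff = 1 - 247/255 = 0.031373 (inverted)
t(3,6) = 2.63 - 1.860·0.031373 = 2.572
Σt over all 11·6 pixels = 493311/4250 ≈ 116.0731765
V = pitch²·Σt = 1.31²·493311/4250 = 199.193

t(3,6)=2.572 V=199.193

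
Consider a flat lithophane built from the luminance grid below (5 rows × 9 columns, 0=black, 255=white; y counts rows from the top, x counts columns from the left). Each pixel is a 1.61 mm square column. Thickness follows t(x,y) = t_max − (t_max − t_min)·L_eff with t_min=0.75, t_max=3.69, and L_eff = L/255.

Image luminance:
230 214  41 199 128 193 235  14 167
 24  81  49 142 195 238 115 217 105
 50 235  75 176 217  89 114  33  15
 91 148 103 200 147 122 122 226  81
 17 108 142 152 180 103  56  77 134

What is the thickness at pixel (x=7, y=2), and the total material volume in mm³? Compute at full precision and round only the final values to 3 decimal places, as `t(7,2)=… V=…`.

t(7,2)=3.310 V=257.083

span = t_max - t_min = 3.69 - 0.75 = 2.940
L(7,2) = 33, L_eff = 33/255 = 0.129412
t(7,2) = 3.69 - 2.940·0.129412 = 3.310
Σt over all 5·9 pixels = 33721/340 ≈ 99.1794118
V = pitch²·Σt = 1.61²·33721/340 = 257.083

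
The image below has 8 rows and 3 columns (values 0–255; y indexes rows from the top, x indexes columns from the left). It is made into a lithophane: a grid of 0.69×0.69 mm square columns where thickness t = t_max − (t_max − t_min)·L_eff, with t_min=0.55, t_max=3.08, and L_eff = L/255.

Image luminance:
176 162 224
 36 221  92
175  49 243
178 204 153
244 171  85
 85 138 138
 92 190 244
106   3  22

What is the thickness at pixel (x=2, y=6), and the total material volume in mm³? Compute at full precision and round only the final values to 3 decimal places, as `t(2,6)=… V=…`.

t(2,6)=0.659 V=18.986

span = t_max - t_min = 3.08 - 0.55 = 2.530
L(2,6) = 244, L_eff = 244/255 = 0.956863
t(2,6) = 3.08 - 2.530·0.956863 = 0.659
Σt over all 8·3 pixels = 1016917/25500 ≈ 39.8790980
V = pitch²·Σt = 0.69²·1016917/25500 = 18.986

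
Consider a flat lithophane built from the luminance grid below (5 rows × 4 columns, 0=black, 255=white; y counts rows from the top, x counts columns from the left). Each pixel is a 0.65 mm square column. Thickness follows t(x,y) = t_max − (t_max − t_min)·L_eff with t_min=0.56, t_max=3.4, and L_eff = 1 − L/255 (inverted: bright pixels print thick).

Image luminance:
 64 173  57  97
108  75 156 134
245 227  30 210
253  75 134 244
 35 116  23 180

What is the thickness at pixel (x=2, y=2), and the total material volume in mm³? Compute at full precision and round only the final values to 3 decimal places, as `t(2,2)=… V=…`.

span = t_max - t_min = 3.4 - 0.56 = 2.840
L(2,2) = 30, L_eff = 1 - 30/255 = 0.882353 (inverted)
t(2,2) = 3.4 - 2.840·0.882353 = 0.894
Σt over all 5·4 pixels = 258556/6375 ≈ 40.5578039
V = pitch²·Σt = 0.65²·258556/6375 = 17.136

t(2,2)=0.894 V=17.136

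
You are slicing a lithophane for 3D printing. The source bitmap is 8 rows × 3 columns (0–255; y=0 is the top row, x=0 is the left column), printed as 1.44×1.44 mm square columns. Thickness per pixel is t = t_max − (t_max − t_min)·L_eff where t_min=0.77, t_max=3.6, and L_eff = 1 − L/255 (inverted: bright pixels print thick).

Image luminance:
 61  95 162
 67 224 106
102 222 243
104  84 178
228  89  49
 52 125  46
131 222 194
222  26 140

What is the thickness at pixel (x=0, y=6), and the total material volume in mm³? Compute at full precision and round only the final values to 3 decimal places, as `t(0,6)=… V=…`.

t(0,6)=2.224 V=111.317

span = t_max - t_min = 3.6 - 0.77 = 2.830
L(0,6) = 131, L_eff = 1 - 131/255 = 0.486275 (inverted)
t(0,6) = 3.6 - 2.830·0.486275 = 2.224
Σt over all 8·3 pixels = 342229/6375 ≈ 53.6829804
V = pitch²·Σt = 1.44²·342229/6375 = 111.317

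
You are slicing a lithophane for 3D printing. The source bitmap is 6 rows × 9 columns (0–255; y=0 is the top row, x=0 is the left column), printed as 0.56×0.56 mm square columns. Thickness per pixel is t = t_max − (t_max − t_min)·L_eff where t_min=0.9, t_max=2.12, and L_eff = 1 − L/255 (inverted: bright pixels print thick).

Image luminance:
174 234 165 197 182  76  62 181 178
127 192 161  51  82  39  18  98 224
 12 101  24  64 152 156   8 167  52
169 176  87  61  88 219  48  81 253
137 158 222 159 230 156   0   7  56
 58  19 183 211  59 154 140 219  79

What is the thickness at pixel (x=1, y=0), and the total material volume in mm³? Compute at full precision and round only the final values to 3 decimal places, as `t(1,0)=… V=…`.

span = t_max - t_min = 2.12 - 0.9 = 1.220
L(1,0) = 234, L_eff = 1 - 234/255 = 0.082353 (inverted)
t(1,0) = 2.12 - 1.220·0.082353 = 2.020
Σt over all 6·9 pixels = 170436/2125 ≈ 80.2051765
V = pitch²·Σt = 0.56²·170436/2125 = 25.152

t(1,0)=2.020 V=25.152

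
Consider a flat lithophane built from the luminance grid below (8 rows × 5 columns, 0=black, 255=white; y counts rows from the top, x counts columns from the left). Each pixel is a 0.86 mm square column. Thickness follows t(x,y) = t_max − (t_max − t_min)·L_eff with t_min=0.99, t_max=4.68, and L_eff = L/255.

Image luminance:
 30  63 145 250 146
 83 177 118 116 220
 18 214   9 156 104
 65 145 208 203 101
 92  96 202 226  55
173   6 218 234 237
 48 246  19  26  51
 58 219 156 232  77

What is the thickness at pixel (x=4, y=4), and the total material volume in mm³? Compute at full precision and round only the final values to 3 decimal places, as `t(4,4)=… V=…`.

span = t_max - t_min = 4.68 - 0.99 = 3.690
L(4,4) = 55, L_eff = 55/255 = 0.215686
t(4,4) = 4.68 - 3.690·0.215686 = 3.884
Σt over all 8·5 pixels = 473217/4250 ≈ 111.3451765
V = pitch²·Σt = 0.86²·473217/4250 = 82.351

t(4,4)=3.884 V=82.351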